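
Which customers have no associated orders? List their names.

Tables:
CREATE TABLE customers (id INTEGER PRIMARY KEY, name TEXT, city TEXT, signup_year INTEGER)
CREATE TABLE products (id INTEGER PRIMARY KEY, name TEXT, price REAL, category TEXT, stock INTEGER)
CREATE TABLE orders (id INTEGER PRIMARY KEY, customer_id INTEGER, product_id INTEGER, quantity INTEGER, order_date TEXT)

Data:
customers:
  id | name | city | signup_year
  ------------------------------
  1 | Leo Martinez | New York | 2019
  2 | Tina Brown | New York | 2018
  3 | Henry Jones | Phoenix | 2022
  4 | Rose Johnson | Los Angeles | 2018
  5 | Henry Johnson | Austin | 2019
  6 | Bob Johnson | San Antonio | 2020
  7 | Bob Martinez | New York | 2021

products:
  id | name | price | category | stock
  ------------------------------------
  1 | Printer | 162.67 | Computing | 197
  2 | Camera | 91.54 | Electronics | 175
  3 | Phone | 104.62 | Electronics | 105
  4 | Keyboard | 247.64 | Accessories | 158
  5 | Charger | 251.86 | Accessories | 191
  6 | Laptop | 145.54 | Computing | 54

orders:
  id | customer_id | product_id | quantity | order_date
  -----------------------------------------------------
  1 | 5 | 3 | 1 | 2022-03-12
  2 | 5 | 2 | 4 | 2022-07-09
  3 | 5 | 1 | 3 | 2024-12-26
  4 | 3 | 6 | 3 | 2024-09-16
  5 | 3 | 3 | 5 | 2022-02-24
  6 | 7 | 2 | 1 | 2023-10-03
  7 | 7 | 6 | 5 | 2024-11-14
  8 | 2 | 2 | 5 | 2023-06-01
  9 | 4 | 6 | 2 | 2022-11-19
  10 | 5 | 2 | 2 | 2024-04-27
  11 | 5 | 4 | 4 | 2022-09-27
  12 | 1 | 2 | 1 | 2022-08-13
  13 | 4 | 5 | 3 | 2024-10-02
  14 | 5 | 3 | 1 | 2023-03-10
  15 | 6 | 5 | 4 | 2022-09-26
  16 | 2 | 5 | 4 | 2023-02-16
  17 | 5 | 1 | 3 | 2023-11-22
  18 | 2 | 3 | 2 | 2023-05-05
SELECT p.name FROM customers p LEFT JOIN orders c ON c.customer_id = p.id WHERE c.id IS NULL

Execution result:
(no rows)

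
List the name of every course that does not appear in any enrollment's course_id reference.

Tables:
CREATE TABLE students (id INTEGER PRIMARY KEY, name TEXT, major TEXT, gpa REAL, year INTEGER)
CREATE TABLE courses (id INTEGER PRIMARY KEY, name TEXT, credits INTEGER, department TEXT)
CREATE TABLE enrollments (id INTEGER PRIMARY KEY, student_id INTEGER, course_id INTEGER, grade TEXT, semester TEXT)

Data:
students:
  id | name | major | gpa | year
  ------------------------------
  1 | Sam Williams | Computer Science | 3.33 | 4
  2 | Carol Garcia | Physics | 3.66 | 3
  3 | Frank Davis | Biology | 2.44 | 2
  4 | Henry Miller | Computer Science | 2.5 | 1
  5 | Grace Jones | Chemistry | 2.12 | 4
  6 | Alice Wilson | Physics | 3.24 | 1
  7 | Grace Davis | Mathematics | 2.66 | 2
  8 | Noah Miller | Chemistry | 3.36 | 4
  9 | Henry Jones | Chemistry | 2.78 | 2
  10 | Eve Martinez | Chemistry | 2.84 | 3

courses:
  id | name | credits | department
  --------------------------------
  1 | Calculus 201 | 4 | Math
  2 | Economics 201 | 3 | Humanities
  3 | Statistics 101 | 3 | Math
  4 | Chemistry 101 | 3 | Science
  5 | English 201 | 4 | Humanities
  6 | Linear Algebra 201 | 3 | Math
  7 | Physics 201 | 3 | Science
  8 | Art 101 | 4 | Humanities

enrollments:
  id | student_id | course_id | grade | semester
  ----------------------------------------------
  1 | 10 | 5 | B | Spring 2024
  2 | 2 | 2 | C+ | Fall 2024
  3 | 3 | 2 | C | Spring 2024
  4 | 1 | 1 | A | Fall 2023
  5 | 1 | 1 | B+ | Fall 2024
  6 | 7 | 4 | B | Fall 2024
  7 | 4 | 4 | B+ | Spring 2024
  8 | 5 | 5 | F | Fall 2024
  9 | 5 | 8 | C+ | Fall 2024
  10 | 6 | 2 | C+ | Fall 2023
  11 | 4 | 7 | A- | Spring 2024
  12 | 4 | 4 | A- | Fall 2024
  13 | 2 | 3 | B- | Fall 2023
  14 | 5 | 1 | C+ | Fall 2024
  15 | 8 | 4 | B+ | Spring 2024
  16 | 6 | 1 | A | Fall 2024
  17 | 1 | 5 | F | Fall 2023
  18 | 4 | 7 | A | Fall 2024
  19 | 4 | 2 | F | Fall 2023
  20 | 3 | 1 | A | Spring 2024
SELECT p.name FROM courses p LEFT JOIN enrollments c ON c.course_id = p.id WHERE c.id IS NULL

Execution result:
Linear Algebra 201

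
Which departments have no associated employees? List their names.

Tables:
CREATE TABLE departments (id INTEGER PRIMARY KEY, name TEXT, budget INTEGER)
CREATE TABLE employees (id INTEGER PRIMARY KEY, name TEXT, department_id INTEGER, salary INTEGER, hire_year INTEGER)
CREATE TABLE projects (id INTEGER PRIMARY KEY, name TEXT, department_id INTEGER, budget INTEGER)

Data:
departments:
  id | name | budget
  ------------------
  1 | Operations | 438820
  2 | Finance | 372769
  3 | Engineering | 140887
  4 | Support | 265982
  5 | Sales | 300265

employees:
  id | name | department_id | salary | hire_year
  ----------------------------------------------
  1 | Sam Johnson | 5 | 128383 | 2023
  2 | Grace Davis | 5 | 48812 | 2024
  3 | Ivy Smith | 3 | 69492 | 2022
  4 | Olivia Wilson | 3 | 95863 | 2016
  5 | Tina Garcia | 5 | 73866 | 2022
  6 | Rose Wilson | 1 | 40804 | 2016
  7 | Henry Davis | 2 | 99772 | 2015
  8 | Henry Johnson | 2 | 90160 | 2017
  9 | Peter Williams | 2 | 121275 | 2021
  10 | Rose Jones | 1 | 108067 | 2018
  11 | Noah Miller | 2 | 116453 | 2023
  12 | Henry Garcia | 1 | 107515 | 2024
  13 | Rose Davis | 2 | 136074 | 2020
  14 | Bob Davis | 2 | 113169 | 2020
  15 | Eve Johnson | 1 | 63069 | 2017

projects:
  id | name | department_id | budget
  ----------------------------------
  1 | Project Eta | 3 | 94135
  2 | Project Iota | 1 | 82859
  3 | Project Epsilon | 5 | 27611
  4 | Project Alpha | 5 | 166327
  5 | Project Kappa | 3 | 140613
SELECT p.name FROM departments p LEFT JOIN employees c ON c.department_id = p.id WHERE c.id IS NULL

Execution result:
Support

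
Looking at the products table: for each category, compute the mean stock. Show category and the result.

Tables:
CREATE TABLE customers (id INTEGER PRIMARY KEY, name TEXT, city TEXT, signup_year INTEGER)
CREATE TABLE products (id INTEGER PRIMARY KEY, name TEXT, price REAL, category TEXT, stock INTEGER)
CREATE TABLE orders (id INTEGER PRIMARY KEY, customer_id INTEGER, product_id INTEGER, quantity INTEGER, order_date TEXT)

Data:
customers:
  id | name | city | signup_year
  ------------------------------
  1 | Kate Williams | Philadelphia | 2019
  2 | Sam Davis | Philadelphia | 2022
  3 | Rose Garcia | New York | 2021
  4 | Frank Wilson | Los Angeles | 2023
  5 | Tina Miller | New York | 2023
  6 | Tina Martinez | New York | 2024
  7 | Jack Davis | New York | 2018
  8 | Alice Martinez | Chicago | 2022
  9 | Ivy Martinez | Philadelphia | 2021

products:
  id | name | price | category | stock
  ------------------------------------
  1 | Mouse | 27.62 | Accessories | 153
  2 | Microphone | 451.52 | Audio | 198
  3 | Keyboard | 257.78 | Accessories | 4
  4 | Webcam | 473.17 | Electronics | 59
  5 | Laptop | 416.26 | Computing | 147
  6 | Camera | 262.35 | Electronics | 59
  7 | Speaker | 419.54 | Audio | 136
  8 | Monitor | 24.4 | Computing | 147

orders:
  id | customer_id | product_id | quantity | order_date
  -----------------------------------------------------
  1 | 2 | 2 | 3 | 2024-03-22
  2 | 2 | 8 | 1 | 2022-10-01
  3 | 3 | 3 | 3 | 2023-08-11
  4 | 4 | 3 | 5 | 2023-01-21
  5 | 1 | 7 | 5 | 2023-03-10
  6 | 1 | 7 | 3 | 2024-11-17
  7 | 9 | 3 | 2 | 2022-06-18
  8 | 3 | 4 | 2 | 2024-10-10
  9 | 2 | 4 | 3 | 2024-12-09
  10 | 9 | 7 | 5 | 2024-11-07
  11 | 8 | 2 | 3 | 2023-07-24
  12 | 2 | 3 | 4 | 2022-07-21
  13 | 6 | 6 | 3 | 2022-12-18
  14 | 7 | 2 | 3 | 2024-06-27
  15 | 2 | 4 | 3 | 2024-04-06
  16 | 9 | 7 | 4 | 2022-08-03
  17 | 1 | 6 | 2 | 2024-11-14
SELECT category, AVG(stock) AS avg_stock FROM products GROUP BY category

Execution result:
category | avg_stock
Accessories | 78.50
Audio | 167.00
Computing | 147.00
Electronics | 59.00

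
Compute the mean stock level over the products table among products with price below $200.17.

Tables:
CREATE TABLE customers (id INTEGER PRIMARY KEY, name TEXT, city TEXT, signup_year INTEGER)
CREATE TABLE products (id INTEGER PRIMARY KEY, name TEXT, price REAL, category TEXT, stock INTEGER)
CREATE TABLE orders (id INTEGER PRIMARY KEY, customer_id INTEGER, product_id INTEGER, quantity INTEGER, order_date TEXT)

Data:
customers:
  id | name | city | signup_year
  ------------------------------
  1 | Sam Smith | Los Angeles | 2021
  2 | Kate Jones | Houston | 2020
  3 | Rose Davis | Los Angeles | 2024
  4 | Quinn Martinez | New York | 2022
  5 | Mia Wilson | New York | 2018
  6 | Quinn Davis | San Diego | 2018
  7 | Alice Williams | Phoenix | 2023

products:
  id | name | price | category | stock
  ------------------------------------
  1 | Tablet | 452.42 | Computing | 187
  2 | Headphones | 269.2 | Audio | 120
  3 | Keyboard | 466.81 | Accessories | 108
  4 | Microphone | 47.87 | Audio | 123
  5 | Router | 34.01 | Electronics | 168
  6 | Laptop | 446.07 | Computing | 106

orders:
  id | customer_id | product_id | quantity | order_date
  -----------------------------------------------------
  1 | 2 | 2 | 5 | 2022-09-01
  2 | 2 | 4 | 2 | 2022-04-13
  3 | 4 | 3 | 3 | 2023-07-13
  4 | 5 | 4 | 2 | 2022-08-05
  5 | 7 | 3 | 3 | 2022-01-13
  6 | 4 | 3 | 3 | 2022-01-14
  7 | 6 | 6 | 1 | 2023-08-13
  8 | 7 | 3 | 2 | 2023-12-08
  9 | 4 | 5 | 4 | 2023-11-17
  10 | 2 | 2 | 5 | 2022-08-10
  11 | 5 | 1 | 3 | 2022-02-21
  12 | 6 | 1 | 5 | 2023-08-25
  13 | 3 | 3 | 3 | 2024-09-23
SELECT AVG(stock) FROM products WHERE price < 200.17

Execution result:
145.50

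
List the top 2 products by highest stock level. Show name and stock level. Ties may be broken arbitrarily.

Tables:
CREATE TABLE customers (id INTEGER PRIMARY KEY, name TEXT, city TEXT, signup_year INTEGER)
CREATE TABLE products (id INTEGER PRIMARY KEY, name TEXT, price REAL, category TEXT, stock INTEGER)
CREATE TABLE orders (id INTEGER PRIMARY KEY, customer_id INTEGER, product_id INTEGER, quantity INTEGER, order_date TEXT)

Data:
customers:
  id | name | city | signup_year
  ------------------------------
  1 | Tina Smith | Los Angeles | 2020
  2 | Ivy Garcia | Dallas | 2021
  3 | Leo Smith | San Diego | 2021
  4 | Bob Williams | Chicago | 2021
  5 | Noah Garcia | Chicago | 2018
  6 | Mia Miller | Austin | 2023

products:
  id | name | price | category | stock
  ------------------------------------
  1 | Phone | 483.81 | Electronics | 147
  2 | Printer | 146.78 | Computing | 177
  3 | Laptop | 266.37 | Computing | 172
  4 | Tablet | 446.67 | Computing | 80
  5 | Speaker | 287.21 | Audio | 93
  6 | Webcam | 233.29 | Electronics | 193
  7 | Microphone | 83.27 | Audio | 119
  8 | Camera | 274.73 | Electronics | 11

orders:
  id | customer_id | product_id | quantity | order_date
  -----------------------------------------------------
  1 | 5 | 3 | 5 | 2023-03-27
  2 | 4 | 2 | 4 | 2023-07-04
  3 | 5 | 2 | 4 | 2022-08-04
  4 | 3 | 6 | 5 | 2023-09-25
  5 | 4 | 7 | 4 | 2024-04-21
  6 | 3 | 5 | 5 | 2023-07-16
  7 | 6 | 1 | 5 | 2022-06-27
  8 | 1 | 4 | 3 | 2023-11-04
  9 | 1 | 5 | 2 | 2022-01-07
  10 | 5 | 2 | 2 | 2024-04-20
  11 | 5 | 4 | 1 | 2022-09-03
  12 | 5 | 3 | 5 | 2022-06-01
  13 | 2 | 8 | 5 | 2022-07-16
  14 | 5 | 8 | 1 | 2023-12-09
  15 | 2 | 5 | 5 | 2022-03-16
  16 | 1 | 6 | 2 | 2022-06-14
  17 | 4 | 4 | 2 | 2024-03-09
SELECT name, stock FROM products ORDER BY stock DESC LIMIT 2

Execution result:
name | stock
Webcam | 193
Printer | 177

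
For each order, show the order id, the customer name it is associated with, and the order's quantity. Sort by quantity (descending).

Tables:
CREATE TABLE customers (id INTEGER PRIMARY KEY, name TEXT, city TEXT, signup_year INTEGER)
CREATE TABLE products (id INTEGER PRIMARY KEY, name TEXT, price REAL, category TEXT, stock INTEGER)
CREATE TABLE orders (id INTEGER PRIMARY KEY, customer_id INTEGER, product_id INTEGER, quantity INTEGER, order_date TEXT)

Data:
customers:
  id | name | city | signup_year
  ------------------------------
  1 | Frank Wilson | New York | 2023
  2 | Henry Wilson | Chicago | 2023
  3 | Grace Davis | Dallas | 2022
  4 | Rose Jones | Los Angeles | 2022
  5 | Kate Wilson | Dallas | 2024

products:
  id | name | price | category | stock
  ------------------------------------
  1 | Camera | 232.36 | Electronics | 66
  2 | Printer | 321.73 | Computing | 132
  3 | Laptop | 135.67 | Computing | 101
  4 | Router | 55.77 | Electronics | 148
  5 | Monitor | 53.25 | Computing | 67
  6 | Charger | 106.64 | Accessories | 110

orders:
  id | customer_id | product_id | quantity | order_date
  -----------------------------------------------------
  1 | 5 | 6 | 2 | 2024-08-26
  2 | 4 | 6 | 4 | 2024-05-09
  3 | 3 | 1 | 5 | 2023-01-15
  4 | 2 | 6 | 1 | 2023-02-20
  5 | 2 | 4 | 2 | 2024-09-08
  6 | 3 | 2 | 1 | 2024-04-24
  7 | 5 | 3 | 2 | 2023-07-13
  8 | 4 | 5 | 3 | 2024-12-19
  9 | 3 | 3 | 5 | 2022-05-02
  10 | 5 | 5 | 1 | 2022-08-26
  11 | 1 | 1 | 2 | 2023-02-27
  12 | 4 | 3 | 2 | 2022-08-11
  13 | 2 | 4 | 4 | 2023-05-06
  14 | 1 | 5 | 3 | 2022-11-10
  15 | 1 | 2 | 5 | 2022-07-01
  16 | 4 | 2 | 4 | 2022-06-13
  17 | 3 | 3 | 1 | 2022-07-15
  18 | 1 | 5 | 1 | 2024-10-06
SELECT c.id, p.name AS customer, c.quantity FROM orders c JOIN customers p ON c.customer_id = p.id ORDER BY c.quantity DESC

Execution result:
id | customer | quantity
3 | Grace Davis | 5
9 | Grace Davis | 5
15 | Frank Wilson | 5
2 | Rose Jones | 4
13 | Henry Wilson | 4
16 | Rose Jones | 4
8 | Rose Jones | 3
14 | Frank Wilson | 3
1 | Kate Wilson | 2
5 | Henry Wilson | 2
7 | Kate Wilson | 2
11 | Frank Wilson | 2
12 | Rose Jones | 2
4 | Henry Wilson | 1
6 | Grace Davis | 1
10 | Kate Wilson | 1
17 | Grace Davis | 1
18 | Frank Wilson | 1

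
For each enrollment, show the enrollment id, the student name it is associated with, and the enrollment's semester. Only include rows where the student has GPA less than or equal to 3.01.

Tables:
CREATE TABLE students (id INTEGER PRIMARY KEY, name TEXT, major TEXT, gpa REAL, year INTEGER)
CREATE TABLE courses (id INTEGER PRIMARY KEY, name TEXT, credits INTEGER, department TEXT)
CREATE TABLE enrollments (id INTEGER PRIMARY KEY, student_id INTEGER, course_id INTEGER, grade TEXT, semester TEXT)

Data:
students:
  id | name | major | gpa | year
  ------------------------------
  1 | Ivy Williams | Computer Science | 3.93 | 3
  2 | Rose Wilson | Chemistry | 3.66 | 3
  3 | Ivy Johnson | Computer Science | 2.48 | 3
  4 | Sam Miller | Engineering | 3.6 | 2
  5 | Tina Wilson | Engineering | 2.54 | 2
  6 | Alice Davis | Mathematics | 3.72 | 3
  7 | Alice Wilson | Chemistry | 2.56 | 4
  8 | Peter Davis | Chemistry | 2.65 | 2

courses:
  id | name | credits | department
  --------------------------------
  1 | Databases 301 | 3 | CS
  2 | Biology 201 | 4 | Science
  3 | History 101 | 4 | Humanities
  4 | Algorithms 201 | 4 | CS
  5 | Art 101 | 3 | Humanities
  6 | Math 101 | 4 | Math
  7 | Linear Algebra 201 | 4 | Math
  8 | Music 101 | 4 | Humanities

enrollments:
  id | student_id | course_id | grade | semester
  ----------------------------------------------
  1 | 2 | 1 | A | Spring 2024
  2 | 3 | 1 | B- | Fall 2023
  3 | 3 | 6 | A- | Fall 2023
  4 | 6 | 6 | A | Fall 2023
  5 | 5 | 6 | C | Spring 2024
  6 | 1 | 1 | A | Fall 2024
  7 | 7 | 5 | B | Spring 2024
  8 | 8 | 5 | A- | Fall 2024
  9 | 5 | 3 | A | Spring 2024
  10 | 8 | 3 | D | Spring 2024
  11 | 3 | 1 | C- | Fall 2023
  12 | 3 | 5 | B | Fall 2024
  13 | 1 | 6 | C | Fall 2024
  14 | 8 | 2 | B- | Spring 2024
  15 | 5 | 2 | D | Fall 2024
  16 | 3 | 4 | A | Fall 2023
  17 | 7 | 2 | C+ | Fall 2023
SELECT c.id, p.name AS student, c.semester FROM enrollments c JOIN students p ON c.student_id = p.id WHERE p.gpa <= 3.01

Execution result:
id | student | semester
2 | Ivy Johnson | Fall 2023
3 | Ivy Johnson | Fall 2023
5 | Tina Wilson | Spring 2024
7 | Alice Wilson | Spring 2024
8 | Peter Davis | Fall 2024
9 | Tina Wilson | Spring 2024
10 | Peter Davis | Spring 2024
11 | Ivy Johnson | Fall 2023
12 | Ivy Johnson | Fall 2024
14 | Peter Davis | Spring 2024
15 | Tina Wilson | Fall 2024
16 | Ivy Johnson | Fall 2023
17 | Alice Wilson | Fall 2023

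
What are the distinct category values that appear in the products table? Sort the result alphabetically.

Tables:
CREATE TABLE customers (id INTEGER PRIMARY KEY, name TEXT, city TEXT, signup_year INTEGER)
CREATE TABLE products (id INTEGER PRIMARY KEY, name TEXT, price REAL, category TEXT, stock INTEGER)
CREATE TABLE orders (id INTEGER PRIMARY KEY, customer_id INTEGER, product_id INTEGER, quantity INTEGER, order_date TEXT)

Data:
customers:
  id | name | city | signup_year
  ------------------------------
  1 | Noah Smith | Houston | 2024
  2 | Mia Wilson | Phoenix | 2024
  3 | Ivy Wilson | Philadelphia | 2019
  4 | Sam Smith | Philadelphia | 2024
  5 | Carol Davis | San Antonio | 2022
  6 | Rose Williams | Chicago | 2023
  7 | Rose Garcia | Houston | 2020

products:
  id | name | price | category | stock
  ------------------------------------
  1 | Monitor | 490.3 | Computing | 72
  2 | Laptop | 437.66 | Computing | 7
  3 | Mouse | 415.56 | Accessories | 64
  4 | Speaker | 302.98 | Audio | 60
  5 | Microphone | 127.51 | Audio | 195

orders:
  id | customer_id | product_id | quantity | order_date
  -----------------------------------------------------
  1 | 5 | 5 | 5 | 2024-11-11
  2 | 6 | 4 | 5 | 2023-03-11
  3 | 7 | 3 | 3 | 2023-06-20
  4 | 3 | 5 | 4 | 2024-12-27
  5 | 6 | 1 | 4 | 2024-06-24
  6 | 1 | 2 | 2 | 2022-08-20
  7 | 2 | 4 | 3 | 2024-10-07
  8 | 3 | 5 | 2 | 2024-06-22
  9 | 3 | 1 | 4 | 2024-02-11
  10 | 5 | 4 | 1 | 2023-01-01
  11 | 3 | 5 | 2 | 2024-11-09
SELECT DISTINCT category FROM products ORDER BY category

Execution result:
category
Accessories
Audio
Computing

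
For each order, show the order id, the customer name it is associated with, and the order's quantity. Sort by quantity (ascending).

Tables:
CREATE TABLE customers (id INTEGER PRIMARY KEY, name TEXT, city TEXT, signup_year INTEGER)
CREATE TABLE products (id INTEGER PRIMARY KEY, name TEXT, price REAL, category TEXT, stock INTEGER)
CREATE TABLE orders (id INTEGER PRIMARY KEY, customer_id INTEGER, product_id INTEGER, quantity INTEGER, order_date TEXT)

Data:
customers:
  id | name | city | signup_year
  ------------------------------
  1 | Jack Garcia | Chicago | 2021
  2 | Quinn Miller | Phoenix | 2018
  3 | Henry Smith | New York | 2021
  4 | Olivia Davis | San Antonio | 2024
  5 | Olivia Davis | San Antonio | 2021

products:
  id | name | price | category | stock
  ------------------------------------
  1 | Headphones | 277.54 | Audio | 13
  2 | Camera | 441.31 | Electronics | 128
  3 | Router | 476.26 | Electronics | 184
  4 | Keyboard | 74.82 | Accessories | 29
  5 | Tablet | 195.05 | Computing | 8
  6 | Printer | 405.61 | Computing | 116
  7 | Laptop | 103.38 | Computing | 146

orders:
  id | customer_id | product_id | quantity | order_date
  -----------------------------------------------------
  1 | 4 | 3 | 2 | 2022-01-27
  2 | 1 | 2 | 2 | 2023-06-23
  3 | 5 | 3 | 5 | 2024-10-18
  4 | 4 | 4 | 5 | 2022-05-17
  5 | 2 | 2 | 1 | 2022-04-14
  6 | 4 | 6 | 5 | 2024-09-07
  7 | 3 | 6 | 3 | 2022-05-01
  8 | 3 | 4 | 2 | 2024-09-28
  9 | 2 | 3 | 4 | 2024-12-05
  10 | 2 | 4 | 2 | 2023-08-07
SELECT c.id, p.name AS customer, c.quantity FROM orders c JOIN customers p ON c.customer_id = p.id ORDER BY c.quantity ASC

Execution result:
id | customer | quantity
5 | Quinn Miller | 1
1 | Olivia Davis | 2
2 | Jack Garcia | 2
8 | Henry Smith | 2
10 | Quinn Miller | 2
7 | Henry Smith | 3
9 | Quinn Miller | 4
3 | Olivia Davis | 5
4 | Olivia Davis | 5
6 | Olivia Davis | 5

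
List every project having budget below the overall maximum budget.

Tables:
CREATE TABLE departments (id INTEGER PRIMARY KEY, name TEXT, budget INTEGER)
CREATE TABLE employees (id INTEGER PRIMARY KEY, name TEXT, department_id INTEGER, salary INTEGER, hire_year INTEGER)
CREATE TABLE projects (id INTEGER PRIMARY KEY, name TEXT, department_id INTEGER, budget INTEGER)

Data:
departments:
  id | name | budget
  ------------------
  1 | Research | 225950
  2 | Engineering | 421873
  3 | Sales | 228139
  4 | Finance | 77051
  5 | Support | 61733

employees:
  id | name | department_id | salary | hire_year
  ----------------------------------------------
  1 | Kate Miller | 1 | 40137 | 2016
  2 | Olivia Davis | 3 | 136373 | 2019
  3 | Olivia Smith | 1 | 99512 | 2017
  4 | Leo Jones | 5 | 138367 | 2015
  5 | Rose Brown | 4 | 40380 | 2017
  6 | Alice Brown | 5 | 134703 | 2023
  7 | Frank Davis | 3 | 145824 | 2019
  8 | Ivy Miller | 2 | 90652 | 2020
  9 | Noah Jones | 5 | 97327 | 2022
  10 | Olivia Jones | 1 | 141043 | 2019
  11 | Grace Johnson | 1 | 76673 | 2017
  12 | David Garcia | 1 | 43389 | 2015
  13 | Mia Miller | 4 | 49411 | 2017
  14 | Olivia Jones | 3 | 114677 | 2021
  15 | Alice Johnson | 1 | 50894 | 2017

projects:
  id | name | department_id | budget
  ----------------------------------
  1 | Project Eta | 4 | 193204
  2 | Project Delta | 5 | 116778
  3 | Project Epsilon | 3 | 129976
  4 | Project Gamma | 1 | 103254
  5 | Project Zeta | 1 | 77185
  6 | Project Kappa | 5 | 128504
SELECT name, budget FROM projects WHERE budget < (SELECT MAX(budget) FROM projects)

Execution result:
name | budget
Project Delta | 116778
Project Epsilon | 129976
Project Gamma | 103254
Project Zeta | 77185
Project Kappa | 128504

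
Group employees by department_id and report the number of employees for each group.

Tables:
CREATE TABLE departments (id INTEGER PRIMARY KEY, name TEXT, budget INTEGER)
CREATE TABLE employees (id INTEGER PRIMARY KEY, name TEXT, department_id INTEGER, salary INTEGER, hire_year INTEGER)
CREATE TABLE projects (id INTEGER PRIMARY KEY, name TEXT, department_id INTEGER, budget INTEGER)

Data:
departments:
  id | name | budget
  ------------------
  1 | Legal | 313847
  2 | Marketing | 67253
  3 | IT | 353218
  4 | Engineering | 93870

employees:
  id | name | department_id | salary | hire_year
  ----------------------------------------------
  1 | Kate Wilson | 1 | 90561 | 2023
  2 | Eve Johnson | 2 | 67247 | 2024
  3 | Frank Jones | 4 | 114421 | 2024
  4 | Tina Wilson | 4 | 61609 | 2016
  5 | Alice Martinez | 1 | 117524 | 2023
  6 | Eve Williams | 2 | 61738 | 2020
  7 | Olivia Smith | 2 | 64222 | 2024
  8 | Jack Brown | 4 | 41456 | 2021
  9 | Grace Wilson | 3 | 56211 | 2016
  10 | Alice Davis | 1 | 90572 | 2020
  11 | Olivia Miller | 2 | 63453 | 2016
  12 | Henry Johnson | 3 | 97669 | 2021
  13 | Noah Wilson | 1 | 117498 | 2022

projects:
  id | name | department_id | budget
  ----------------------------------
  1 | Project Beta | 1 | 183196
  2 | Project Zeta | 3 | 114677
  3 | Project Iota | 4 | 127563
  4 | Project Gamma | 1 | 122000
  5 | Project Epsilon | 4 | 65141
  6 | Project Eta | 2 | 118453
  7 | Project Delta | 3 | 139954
SELECT department_id, COUNT(*) AS n FROM employees GROUP BY department_id

Execution result:
department_id | n
1 | 4
2 | 4
3 | 2
4 | 3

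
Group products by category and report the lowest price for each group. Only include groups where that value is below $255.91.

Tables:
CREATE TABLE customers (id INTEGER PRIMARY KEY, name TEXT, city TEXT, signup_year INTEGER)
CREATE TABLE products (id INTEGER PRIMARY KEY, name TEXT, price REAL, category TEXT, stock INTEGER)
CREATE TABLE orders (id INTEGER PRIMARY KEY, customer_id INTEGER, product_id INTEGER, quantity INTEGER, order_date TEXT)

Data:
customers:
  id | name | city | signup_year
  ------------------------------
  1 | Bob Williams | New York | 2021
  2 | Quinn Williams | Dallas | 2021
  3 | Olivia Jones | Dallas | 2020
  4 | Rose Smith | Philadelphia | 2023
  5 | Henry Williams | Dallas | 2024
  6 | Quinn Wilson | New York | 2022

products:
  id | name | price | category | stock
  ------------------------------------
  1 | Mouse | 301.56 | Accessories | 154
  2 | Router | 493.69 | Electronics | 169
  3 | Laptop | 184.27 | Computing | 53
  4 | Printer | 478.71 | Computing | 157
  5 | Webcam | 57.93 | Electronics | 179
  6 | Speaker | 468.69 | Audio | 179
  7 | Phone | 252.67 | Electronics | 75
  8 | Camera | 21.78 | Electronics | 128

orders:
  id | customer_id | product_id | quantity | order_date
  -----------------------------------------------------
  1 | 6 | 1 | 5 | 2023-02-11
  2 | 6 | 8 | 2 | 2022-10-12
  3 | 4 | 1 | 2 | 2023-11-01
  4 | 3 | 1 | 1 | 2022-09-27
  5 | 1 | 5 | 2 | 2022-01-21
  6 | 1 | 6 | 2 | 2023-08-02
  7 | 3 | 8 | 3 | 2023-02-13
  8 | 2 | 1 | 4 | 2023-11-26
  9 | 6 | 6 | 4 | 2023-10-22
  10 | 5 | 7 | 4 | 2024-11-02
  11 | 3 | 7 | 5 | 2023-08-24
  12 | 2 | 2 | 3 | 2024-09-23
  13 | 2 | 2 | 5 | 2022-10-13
SELECT category, MIN(price) AS min_price FROM products GROUP BY category HAVING MIN(price) < 255.91

Execution result:
category | min_price
Computing | 184.27
Electronics | 21.78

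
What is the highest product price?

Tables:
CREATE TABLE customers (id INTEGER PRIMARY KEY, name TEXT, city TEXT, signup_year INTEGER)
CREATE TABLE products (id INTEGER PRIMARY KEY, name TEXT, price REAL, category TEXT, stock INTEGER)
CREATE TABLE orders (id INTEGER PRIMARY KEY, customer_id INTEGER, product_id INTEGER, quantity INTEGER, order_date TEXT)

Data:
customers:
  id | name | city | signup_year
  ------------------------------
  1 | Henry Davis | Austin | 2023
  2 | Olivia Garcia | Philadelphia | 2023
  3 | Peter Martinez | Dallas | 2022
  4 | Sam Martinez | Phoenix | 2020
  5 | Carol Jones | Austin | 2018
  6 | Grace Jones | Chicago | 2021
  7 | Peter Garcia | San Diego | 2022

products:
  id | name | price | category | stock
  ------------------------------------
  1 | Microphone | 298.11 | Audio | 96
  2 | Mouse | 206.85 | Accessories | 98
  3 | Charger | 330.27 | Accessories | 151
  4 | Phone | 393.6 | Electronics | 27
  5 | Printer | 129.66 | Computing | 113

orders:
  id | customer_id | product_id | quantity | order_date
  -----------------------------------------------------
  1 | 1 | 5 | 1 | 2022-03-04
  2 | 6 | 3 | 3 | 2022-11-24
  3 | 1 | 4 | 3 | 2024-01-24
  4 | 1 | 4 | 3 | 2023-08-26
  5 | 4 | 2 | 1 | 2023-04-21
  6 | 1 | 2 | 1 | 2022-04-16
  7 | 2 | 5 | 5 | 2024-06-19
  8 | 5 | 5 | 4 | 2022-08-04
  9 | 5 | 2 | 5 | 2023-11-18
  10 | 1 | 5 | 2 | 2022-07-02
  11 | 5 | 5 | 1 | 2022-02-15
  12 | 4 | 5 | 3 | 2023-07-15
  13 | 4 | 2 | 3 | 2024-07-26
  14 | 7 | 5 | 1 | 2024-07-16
SELECT MAX(price) FROM products

Execution result:
393.60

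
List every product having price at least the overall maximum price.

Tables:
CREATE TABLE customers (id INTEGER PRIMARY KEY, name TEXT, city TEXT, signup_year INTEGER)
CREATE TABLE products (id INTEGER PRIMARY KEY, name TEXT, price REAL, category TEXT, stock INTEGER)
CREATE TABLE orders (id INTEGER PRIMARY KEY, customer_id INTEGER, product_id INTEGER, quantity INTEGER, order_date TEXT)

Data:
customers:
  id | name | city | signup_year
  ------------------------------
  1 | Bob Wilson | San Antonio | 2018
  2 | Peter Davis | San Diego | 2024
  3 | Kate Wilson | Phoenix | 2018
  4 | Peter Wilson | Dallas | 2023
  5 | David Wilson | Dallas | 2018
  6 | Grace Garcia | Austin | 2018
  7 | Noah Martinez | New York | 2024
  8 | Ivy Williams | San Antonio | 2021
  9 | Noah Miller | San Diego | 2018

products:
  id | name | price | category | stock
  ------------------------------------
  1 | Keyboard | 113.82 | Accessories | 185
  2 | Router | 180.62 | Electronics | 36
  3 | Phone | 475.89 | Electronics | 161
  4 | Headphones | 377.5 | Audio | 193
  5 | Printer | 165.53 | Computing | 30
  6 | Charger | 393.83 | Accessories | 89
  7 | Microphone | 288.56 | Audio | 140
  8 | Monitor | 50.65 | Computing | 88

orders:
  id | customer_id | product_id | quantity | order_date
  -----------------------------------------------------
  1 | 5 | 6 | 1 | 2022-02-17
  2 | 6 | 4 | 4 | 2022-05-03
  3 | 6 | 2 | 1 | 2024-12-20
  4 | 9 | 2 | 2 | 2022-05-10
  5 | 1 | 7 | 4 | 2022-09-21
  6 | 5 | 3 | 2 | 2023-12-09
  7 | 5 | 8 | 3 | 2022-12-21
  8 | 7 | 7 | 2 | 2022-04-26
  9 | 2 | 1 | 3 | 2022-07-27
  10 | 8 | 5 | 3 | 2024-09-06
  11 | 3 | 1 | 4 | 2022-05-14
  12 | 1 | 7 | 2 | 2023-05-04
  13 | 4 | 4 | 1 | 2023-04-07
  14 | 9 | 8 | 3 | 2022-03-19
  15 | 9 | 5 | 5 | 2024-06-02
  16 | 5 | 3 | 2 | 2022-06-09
SELECT name, price FROM products WHERE price >= (SELECT MAX(price) FROM products)

Execution result:
name | price
Phone | 475.89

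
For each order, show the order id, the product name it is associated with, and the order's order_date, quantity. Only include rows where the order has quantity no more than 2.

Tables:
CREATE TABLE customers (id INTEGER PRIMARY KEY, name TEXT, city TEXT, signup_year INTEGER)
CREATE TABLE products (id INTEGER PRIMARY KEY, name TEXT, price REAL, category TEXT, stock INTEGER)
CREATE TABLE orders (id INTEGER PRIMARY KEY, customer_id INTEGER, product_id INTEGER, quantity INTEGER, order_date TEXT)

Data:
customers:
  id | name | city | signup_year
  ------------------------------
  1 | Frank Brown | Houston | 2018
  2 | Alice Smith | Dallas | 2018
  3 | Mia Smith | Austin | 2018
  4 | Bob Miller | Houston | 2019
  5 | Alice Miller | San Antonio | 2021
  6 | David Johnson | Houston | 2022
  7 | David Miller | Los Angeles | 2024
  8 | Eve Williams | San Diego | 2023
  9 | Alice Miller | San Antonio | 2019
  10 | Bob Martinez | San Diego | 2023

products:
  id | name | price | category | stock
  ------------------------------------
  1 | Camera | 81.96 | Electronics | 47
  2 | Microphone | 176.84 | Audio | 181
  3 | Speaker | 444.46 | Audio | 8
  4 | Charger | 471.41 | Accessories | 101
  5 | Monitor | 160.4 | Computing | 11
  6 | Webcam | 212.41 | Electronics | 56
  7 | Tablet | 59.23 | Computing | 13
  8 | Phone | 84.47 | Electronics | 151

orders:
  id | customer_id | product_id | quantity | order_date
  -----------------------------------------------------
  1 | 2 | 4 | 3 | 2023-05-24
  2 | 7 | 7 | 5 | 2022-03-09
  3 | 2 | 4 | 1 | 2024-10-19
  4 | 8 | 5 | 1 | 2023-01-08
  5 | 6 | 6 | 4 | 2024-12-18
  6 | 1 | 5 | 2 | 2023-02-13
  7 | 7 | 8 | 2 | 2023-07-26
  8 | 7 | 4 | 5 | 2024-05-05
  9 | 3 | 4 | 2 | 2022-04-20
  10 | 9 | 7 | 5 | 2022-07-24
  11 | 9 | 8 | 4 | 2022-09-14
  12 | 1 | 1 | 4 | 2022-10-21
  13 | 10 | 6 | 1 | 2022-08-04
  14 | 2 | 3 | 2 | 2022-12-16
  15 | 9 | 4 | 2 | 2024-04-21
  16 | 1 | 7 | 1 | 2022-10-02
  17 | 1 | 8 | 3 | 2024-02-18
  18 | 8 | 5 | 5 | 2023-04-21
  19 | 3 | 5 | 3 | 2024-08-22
SELECT c.id, p.name AS product, c.order_date, c.quantity FROM orders c JOIN products p ON c.product_id = p.id WHERE c.quantity <= 2

Execution result:
id | product | order_date | quantity
3 | Charger | 2024-10-19 | 1
4 | Monitor | 2023-01-08 | 1
6 | Monitor | 2023-02-13 | 2
7 | Phone | 2023-07-26 | 2
9 | Charger | 2022-04-20 | 2
13 | Webcam | 2022-08-04 | 1
14 | Speaker | 2022-12-16 | 2
15 | Charger | 2024-04-21 | 2
16 | Tablet | 2022-10-02 | 1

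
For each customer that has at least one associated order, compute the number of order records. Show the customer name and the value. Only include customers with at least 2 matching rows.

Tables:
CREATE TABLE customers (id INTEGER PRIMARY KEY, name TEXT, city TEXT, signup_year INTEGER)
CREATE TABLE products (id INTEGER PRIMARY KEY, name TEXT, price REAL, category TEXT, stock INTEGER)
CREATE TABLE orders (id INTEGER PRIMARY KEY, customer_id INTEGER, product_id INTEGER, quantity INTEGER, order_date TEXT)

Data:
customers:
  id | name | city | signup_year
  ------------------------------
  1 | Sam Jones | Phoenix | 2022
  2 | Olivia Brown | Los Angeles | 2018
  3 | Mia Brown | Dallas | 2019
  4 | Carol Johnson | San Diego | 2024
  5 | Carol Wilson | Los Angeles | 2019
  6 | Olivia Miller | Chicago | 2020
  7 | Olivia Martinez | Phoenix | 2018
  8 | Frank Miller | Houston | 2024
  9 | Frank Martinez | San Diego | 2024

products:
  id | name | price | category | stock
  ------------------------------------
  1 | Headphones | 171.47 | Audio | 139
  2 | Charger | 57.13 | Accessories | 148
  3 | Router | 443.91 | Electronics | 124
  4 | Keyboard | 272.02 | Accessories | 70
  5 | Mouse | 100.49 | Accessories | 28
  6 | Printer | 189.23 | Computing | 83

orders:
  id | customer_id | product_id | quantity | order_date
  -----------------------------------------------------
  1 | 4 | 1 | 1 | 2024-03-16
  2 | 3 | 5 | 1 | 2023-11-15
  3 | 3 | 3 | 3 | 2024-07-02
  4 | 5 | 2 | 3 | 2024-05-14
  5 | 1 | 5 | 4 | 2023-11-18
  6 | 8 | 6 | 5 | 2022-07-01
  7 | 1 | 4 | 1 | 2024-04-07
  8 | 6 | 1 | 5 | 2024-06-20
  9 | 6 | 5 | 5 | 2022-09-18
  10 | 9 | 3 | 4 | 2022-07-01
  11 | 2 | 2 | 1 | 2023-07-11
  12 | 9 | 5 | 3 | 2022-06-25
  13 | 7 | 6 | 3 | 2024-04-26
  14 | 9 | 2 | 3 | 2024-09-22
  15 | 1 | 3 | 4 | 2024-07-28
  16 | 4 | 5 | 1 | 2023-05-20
SELECT p.name, COUNT(*) AS n FROM orders c JOIN customers p ON c.customer_id = p.id GROUP BY p.id, p.name HAVING COUNT(*) >= 2

Execution result:
name | n
Sam Jones | 3
Mia Brown | 2
Carol Johnson | 2
Olivia Miller | 2
Frank Martinez | 3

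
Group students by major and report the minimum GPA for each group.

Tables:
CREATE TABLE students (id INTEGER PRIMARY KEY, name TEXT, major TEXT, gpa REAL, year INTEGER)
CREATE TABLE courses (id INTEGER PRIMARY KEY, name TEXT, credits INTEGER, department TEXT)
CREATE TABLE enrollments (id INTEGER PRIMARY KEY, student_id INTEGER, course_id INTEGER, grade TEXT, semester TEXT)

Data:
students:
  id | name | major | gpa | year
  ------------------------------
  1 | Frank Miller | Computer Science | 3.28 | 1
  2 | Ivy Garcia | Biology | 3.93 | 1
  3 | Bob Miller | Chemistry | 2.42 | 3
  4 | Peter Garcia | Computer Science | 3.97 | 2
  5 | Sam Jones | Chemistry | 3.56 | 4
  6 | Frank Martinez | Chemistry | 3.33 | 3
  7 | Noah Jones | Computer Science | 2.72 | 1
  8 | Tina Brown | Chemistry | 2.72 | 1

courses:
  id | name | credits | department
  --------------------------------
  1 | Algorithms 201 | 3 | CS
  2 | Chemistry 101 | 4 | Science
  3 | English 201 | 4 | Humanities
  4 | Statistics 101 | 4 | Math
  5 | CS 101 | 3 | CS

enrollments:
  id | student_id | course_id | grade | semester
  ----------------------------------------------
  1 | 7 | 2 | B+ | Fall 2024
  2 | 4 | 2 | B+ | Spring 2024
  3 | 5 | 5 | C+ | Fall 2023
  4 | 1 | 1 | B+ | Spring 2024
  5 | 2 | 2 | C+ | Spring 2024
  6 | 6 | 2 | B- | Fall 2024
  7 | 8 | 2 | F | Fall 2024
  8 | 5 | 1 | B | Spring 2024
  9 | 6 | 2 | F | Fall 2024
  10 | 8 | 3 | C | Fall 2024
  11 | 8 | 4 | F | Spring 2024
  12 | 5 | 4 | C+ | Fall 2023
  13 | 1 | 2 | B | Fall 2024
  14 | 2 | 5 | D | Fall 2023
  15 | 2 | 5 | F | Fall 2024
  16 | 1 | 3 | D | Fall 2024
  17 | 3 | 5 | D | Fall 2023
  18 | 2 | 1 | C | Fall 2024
SELECT major, MIN(gpa) AS min_gpa FROM students GROUP BY major

Execution result:
major | min_gpa
Biology | 3.93
Chemistry | 2.42
Computer Science | 2.72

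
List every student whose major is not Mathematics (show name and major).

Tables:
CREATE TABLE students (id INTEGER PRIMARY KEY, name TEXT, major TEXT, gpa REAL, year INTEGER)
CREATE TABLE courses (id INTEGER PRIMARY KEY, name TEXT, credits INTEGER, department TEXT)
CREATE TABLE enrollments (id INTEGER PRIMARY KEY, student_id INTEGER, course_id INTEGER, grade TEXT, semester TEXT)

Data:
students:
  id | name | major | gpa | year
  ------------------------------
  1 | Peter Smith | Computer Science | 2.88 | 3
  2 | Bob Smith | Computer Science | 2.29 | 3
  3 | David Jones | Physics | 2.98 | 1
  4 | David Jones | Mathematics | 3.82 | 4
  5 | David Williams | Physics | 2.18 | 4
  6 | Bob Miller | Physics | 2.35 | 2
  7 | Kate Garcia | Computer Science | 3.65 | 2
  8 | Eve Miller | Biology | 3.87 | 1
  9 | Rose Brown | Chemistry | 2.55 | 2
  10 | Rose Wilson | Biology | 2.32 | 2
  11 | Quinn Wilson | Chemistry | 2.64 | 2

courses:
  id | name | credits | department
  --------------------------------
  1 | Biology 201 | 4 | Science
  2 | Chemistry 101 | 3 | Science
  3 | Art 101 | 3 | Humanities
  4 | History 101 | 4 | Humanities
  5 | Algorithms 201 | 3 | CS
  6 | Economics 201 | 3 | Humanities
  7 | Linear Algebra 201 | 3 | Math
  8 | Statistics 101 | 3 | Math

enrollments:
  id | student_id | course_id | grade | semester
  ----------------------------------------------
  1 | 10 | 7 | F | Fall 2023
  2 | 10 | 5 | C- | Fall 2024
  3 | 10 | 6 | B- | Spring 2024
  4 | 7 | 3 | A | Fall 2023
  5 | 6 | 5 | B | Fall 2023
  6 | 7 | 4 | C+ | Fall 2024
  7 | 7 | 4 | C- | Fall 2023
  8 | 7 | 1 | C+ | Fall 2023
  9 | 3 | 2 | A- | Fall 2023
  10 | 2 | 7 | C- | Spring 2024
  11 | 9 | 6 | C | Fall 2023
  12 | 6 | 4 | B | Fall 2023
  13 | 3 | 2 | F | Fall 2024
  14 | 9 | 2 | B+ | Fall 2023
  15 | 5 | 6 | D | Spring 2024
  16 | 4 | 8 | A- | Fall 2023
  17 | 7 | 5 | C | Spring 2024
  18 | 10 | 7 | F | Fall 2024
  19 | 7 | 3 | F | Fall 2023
SELECT name, major FROM students WHERE major <> 'Mathematics'

Execution result:
name | major
Peter Smith | Computer Science
Bob Smith | Computer Science
David Jones | Physics
David Williams | Physics
Bob Miller | Physics
Kate Garcia | Computer Science
Eve Miller | Biology
Rose Brown | Chemistry
Rose Wilson | Biology
Quinn Wilson | Chemistry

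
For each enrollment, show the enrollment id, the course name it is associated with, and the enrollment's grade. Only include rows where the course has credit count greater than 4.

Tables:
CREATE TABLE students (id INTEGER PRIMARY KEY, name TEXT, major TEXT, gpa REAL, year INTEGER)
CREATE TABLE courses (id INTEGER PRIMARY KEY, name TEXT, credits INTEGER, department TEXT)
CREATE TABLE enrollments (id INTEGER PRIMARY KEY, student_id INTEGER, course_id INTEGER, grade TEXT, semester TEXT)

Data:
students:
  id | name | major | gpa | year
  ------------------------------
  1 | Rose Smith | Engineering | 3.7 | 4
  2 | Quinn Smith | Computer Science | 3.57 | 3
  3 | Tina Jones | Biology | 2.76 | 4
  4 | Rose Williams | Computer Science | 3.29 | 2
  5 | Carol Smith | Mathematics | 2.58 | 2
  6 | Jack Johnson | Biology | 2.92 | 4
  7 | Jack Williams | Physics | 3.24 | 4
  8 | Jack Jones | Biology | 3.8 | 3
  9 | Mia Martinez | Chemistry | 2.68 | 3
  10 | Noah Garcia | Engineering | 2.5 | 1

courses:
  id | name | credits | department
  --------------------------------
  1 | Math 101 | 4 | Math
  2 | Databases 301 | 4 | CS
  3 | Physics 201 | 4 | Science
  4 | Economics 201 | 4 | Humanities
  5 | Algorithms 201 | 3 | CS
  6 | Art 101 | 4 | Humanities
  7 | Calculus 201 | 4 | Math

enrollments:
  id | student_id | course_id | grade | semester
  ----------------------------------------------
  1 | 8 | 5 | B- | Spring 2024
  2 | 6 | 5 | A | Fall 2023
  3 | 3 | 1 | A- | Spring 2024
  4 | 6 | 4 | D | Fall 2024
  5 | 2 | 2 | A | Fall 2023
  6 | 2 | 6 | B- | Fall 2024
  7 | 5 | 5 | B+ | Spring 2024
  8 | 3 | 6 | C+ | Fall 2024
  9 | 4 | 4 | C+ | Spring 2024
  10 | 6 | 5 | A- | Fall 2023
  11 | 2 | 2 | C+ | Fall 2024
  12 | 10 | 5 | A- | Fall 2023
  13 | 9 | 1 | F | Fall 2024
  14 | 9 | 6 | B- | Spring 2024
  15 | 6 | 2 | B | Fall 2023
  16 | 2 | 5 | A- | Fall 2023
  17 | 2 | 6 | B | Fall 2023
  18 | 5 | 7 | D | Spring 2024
SELECT c.id, p.name AS course, c.grade FROM enrollments c JOIN courses p ON c.course_id = p.id WHERE p.credits > 4

Execution result:
(no rows)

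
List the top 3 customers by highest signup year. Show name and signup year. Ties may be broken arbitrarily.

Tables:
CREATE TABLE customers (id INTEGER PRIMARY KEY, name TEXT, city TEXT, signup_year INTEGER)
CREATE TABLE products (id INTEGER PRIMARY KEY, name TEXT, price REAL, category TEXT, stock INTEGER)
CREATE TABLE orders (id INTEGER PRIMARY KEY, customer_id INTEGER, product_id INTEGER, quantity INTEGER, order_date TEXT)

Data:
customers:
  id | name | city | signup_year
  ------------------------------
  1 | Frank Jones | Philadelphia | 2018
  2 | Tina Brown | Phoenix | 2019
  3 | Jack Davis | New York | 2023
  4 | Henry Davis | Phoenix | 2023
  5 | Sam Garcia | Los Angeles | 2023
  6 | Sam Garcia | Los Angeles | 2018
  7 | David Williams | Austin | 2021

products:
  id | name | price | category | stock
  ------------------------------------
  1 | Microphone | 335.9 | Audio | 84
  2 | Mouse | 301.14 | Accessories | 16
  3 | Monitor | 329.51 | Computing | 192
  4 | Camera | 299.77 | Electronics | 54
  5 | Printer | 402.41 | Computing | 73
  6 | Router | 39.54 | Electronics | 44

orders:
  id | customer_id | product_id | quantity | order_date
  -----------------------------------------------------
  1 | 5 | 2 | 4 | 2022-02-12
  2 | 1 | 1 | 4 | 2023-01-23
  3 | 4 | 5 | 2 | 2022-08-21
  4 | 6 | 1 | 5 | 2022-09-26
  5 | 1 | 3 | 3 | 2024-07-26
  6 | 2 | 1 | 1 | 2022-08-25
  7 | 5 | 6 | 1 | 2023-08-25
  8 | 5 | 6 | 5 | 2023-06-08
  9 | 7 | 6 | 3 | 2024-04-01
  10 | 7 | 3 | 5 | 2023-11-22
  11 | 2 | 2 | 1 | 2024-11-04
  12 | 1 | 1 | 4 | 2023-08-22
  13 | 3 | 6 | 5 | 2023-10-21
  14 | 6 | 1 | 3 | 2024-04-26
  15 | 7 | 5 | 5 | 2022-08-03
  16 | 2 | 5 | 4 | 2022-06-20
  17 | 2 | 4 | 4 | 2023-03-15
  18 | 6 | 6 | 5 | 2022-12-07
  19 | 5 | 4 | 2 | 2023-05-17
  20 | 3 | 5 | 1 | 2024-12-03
SELECT name, signup_year FROM customers ORDER BY signup_year DESC LIMIT 3

Execution result:
name | signup_year
Jack Davis | 2023
Henry Davis | 2023
Sam Garcia | 2023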